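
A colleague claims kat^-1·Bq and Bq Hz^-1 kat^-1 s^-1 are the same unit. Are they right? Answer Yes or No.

Yes

Left side:
  kat = mol/s = s⁻¹·mol (catalytic activity).
  So kat⁻¹ = s·mol⁻¹.
  Bq = 1/s = s⁻¹ (activity is decays per second).
  Combining: kat⁻¹·Bq = (s·mol⁻¹) · s⁻¹ = mol⁻¹.
Right side:
  Bq = 1/s = s⁻¹ (activity is decays per second).
  Hz = 1/s = s⁻¹ (frequency is cycles per second).
  So Hz⁻¹ = s.
  kat = mol/s = s⁻¹·mol (catalytic activity).
  So kat⁻¹ = s·mol⁻¹.
  Combining: Bq·Hz⁻¹·kat⁻¹·s⁻¹ = s⁻¹ · s · (s·mol⁻¹) · s⁻¹ = mol⁻¹.
Both reduce to mol⁻¹.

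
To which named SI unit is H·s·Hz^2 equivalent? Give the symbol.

Ω

H = Wb/A (inductance = flux per current),
    = kg·m²·s⁻²·A⁻².
Hz = 1/s = s⁻¹ (frequency is cycles per second).
So Hz² = s⁻².
Combining: H·s·Hz² = (kg·m²·s⁻²·A⁻²) · s · s⁻² = kg·m²·s⁻³·A⁻².
kg·m²·s⁻³·A⁻² is the base-SI form of the ohm.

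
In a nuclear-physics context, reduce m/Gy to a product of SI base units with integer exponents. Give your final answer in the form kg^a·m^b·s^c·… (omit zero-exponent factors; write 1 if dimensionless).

Gy = J/kg (absorbed dose = energy per mass),
    = m²·s⁻².
So Gy⁻¹ = m⁻²·s².
Combining: m·Gy⁻¹ = m · (m⁻²·s²) = m⁻¹·s².

m⁻¹·s²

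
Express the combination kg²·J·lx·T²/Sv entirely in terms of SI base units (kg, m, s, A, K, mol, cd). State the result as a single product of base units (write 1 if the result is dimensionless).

J = kg·m²·s⁻².
lx = m⁻²·cd.
T = kg·s⁻²·A⁻¹.
So T² = kg²·s⁻⁴·A⁻².
Sv = m²·s⁻².
So Sv⁻¹ = m⁻²·s².
Combining: kg²·J·lx·T²·Sv⁻¹ = kg² · (kg·m²·s⁻²) · (m⁻²·cd) · (kg²·s⁻⁴·A⁻²) · (m⁻²·s²) = kg⁵·m⁻²·s⁻⁴·A⁻²·cd.

kg⁵·m⁻²·s⁻⁴·A⁻²·cd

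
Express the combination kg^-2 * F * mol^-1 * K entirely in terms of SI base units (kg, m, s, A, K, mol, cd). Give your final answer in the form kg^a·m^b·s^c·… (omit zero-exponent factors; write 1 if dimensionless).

F = kg⁻¹·m⁻²·s⁴·A².
Combining: kg⁻²·F·mol⁻¹·K = kg⁻² · (kg⁻¹·m⁻²·s⁴·A²) · mol⁻¹ · K = kg⁻³·m⁻²·s⁴·A²·K·mol⁻¹.

kg⁻³·m⁻²·s⁴·A²·K·mol⁻¹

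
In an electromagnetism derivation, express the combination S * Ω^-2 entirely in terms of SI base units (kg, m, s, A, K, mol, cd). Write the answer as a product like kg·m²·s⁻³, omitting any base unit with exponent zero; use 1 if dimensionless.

S = kg⁻¹·m⁻²·s³·A².
Ω = kg·m²·s⁻³·A⁻².
So Ω⁻² = kg⁻²·m⁻⁴·s⁶·A⁴.
Combining: S·Ω⁻² = (kg⁻¹·m⁻²·s³·A²) · (kg⁻²·m⁻⁴·s⁶·A⁴) = kg⁻³·m⁻⁶·s⁹·A⁶.

kg⁻³·m⁻⁶·s⁹·A⁶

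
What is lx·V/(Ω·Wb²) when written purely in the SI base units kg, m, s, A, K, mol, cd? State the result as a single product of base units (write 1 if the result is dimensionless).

lx = lm/m² (illuminance = luminous flux per area),
    = m⁻²·cd.
Ω = V/A (resistance = voltage per current),
    = kg·m²·s⁻³·A⁻².
So Ω⁻¹ = kg⁻¹·m⁻²·s³·A².
Wb = V·s (flux: a volt is a weber per second),
    = kg·m²·s⁻²·A⁻¹.
So Wb⁻² = kg⁻²·m⁻⁴·s⁴·A².
V = W/A (potential = power per current),
    = kg·m²·s⁻³·A⁻¹.
Combining: lx·Ω⁻¹·Wb⁻²·V = (m⁻²·cd) · (kg⁻¹·m⁻²·s³·A²) · (kg⁻²·m⁻⁴·s⁴·A²) · (kg·m²·s⁻³·A⁻¹) = kg⁻²·m⁻⁶·s⁴·A³·cd.

kg⁻²·m⁻⁶·s⁴·A³·cd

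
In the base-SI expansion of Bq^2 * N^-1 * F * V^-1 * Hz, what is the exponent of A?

3

Bq = 1/s = s⁻¹ (activity is decays per second).
So Bq² = s⁻².
N = kg·m/s² = kg·m·s⁻² (force = mass × acceleration).
So N⁻¹ = kg⁻¹·m⁻¹·s².
F = C/V (capacitance = charge per voltage),
    = A·s/(kg·m²·s⁻³·A⁻¹) (substituting C and V),
    = kg⁻¹·m⁻²·s⁴·A².
V = W/A (potential = power per current),
    = kg·m²·s⁻³·A⁻¹.
So V⁻¹ = kg⁻¹·m⁻²·s³·A.
Hz = 1/s = s⁻¹ (frequency is cycles per second).
Combining: Bq²·N⁻¹·F·V⁻¹·Hz = s⁻² · (kg⁻¹·m⁻¹·s²) · (kg⁻¹·m⁻²·s⁴·A²) · (kg⁻¹·m⁻²·s³·A) · s⁻¹ = kg⁻³·m⁻⁵·s⁶·A³.
The exponent of A is 3.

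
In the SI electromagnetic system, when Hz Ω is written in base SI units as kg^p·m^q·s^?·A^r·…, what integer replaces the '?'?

-4

Hz = 1/s = s⁻¹ (frequency is cycles per second).
Ω = V/A (resistance = voltage per current),
    = kg·m²·s⁻³·A⁻².
Combining: Hz·Ω = s⁻¹ · (kg·m²·s⁻³·A⁻²) = kg·m²·s⁻⁴·A⁻².
The exponent of s is -4.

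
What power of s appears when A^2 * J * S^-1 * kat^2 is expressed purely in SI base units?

-7

J = N·m (work = force × distance),
    = kg·m²·s⁻².
S = 1/Ω (conductance is reciprocal resistance),
    = kg⁻¹·m⁻²·s³·A².
So S⁻¹ = kg·m²·s⁻³·A⁻².
kat = mol/s = s⁻¹·mol (catalytic activity).
So kat² = s⁻²·mol².
Combining: A²·J·S⁻¹·kat² = A² · (kg·m²·s⁻²) · (kg·m²·s⁻³·A⁻²) · (s⁻²·mol²) = kg²·m⁴·s⁻⁷·mol².
The exponent of s is -7.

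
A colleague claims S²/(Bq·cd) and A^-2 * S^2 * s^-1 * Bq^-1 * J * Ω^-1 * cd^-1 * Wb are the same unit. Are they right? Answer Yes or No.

Left side:
  Bq = s⁻¹.
  So Bq⁻¹ = s.
  S = kg⁻¹·m⁻²·s³·A².
  So S² = kg⁻²·m⁻⁴·s⁶·A⁴.
  Combining: Bq⁻¹·cd⁻¹·S² = s · cd⁻¹ · (kg⁻²·m⁻⁴·s⁶·A⁴) = kg⁻²·m⁻⁴·s⁷·A⁴·cd⁻¹.
Right side:
  S = 1/Ω (conductance is reciprocal resistance),
      = kg⁻¹·m⁻²·s³·A².
  So S² = kg⁻²·m⁻⁴·s⁶·A⁴.
  Bq = 1/s = s⁻¹ (activity is decays per second).
  So Bq⁻¹ = s.
  J = N·m (work = force × distance),
      = kg·m²·s⁻².
  Ω = V/A (resistance = voltage per current),
      = kg·m²·s⁻³·A⁻².
  So Ω⁻¹ = kg⁻¹·m⁻²·s³·A².
  Wb = V·s (flux: a volt is a weber per second),
      = kg·m²·s⁻²·A⁻¹.
  Combining: A⁻²·S²·s⁻¹·Bq⁻¹·J·Ω⁻¹·cd⁻¹·Wb = A⁻² · (kg⁻²·m⁻⁴·s⁶·A⁴) · s⁻¹ · s · (kg·m²·s⁻²) · (kg⁻¹·m⁻²·s³·A²) · cd⁻¹ · (kg·m²·s⁻²·A⁻¹) = kg⁻¹·m⁻²·s⁵·A³·cd⁻¹.
Left is kg⁻²·m⁻⁴·s⁷·A⁴·cd⁻¹; right is kg⁻¹·m⁻²·s⁵·A³·cd⁻¹ — different.

No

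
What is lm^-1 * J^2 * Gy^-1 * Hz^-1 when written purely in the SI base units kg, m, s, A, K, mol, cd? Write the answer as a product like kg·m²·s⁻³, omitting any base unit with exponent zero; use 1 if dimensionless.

lm = cd·sr = cd (luminous flux; sr is dimensionless).
So lm⁻¹ = cd⁻¹.
J = N·m (work = force × distance),
    = kg·m²·s⁻².
So J² = kg²·m⁴·s⁻⁴.
Gy = J/kg (absorbed dose = energy per mass),
    = m²·s⁻².
So Gy⁻¹ = m⁻²·s².
Hz = 1/s = s⁻¹ (frequency is cycles per second).
So Hz⁻¹ = s.
Combining: lm⁻¹·J²·Gy⁻¹·Hz⁻¹ = cd⁻¹ · (kg²·m⁴·s⁻⁴) · (m⁻²·s²) · s = kg²·m²·s⁻¹·cd⁻¹.

kg²·m²·s⁻¹·cd⁻¹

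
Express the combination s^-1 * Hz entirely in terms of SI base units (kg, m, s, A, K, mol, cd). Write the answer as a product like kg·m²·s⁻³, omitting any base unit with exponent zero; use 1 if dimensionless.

Hz = 1/s = s⁻¹ (frequency is cycles per second).
Combining: s⁻¹·Hz = s⁻¹ · s⁻¹ = s⁻².

s⁻²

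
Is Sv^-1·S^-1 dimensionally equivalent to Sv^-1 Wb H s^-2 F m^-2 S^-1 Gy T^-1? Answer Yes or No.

Left side:
  Sv = J/kg (equivalent dose = energy per mass),
      = m²·s⁻².
  So Sv⁻¹ = m⁻²·s².
  S = 1/Ω (conductance is reciprocal resistance),
      = kg⁻¹·m⁻²·s³·A².
  So S⁻¹ = kg·m²·s⁻³·A⁻².
  Combining: Sv⁻¹·S⁻¹ = (m⁻²·s²) · (kg·m²·s⁻³·A⁻²) = kg·s⁻¹·A⁻².
Right side:
  Sv = J/kg (equivalent dose = energy per mass),
      = m²·s⁻².
  So Sv⁻¹ = m⁻²·s².
  Wb = V·s (flux: a volt is a weber per second),
      = kg·m²·s⁻²·A⁻¹.
  H = Wb/A (inductance = flux per current),
      = kg·m²·s⁻²·A⁻².
  F = C/V (capacitance = charge per voltage),
      = A·s/(kg·m²·s⁻³·A⁻¹) (substituting C and V),
      = kg⁻¹·m⁻²·s⁴·A².
  S = 1/Ω (conductance is reciprocal resistance),
      = kg⁻¹·m⁻²·s³·A².
  So S⁻¹ = kg·m²·s⁻³·A⁻².
  Gy = J/kg (absorbed dose = energy per mass),
      = m²·s⁻².
  T = Wb/m² (flux density = flux per area),
      = kg·s⁻²·A⁻¹.
  So T⁻¹ = kg⁻¹·s²·A.
  Combining: Sv⁻¹·Wb·H·s⁻²·F·m⁻²·S⁻¹·Gy·T⁻¹ = (m⁻²·s²) · (kg·m²·s⁻²·A⁻¹) · (kg·m²·s⁻²·A⁻²) · s⁻² · (kg⁻¹·m⁻²·s⁴·A²) · m⁻² · (kg·m²·s⁻³·A⁻²) · (m²·s⁻²) · (kg⁻¹·s²·A) = kg·m²·s⁻³·A⁻².
Left is kg·s⁻¹·A⁻²; right is kg·m²·s⁻³·A⁻² — different.

No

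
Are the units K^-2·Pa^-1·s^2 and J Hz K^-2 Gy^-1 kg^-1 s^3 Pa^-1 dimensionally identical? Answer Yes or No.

Left side:
  Pa = kg·m⁻¹·s⁻².
  So Pa⁻¹ = kg⁻¹·m·s².
  Combining: K⁻²·Pa⁻¹·s² = K⁻² · (kg⁻¹·m·s²) · s² = kg⁻¹·m·s⁴·K⁻².
Right side:
  J = N·m (work = force × distance),
      = kg·m²·s⁻².
  Hz = 1/s = s⁻¹ (frequency is cycles per second).
  Gy = J/kg (absorbed dose = energy per mass),
      = m²·s⁻².
  So Gy⁻¹ = m⁻²·s².
  Pa = N/m² (pressure = force per area),
      = kg·m⁻¹·s⁻².
  So Pa⁻¹ = kg⁻¹·m·s².
  Combining: J·Hz·K⁻²·Gy⁻¹·kg⁻¹·s³·Pa⁻¹ = (kg·m²·s⁻²) · s⁻¹ · K⁻² · (m⁻²·s²) · kg⁻¹ · s³ · (kg⁻¹·m·s²) = kg⁻¹·m·s⁴·K⁻².
Both reduce to kg⁻¹·m·s⁴·K⁻².

Yes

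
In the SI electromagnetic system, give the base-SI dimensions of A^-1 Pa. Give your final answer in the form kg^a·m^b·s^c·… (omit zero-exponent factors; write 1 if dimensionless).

kg·m⁻¹·s⁻²·A⁻¹

Pa = kg·m⁻¹·s⁻².
Combining: A⁻¹·Pa = A⁻¹ · (kg·m⁻¹·s⁻²) = kg·m⁻¹·s⁻²·A⁻¹.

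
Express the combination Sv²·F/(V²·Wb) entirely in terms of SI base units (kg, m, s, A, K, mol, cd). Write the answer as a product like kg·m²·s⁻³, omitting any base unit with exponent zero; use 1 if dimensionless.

V = W/A (potential = power per current),
    = kg·m²·s⁻³·A⁻¹.
So V⁻² = kg⁻²·m⁻⁴·s⁶·A².
Wb = V·s (flux: a volt is a weber per second),
    = kg·m²·s⁻²·A⁻¹.
So Wb⁻¹ = kg⁻¹·m⁻²·s²·A.
Sv = J/kg (equivalent dose = energy per mass),
    = m²·s⁻².
So Sv² = m⁴·s⁻⁴.
F = C/V (capacitance = charge per voltage),
    = A·s/(kg·m²·s⁻³·A⁻¹) (substituting C and V),
    = kg⁻¹·m⁻²·s⁴·A².
Combining: V⁻²·Wb⁻¹·Sv²·F = (kg⁻²·m⁻⁴·s⁶·A²) · (kg⁻¹·m⁻²·s²·A) · (m⁴·s⁻⁴) · (kg⁻¹·m⁻²·s⁴·A²) = kg⁻⁴·m⁻⁴·s⁸·A⁵.

kg⁻⁴·m⁻⁴·s⁸·A⁵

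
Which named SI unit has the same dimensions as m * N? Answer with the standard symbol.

J

N = kg·m/s² = kg·m·s⁻² (force = mass × acceleration).
Combining: m·N = m · (kg·m·s⁻²) = kg·m²·s⁻².
kg·m²·s⁻² is the base-SI form of the joule.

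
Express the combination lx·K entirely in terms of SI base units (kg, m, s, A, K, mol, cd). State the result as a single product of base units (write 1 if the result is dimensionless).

lx = lm/m² (illuminance = luminous flux per area),
    = m⁻²·cd.
Combining: lx·K = (m⁻²·cd) · K = m⁻²·K·cd.

m⁻²·K·cd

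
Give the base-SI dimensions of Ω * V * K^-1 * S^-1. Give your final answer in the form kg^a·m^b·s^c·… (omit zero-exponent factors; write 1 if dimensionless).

kg³·m⁶·s⁻⁹·A⁻⁵·K⁻¹

Ω = V/A (resistance = voltage per current),
    = kg·m²·s⁻³·A⁻².
V = W/A (potential = power per current),
    = kg·m²·s⁻³·A⁻¹.
S = 1/Ω (conductance is reciprocal resistance),
    = kg⁻¹·m⁻²·s³·A².
So S⁻¹ = kg·m²·s⁻³·A⁻².
Combining: Ω·V·K⁻¹·S⁻¹ = (kg·m²·s⁻³·A⁻²) · (kg·m²·s⁻³·A⁻¹) · K⁻¹ · (kg·m²·s⁻³·A⁻²) = kg³·m⁶·s⁻⁹·A⁻⁵·K⁻¹.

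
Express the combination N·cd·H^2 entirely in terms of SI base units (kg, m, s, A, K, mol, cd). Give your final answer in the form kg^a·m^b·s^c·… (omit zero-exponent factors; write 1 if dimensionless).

N = kg·m·s⁻².
H = kg·m²·s⁻²·A⁻².
So H² = kg²·m⁴·s⁻⁴·A⁻⁴.
Combining: N·cd·H² = (kg·m·s⁻²) · cd · (kg²·m⁴·s⁻⁴·A⁻⁴) = kg³·m⁵·s⁻⁶·A⁻⁴·cd.

kg³·m⁵·s⁻⁶·A⁻⁴·cd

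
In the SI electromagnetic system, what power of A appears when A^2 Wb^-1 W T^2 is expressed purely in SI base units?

1

Wb = V·s (flux: a volt is a weber per second),
    = kg·m²·s⁻²·A⁻¹.
So Wb⁻¹ = kg⁻¹·m⁻²·s²·A.
W = J/s (power = energy per time),
    = kg·m²·s⁻³.
T = Wb/m² (flux density = flux per area),
    = kg·s⁻²·A⁻¹.
So T² = kg²·s⁻⁴·A⁻².
Combining: A²·Wb⁻¹·W·T² = A² · (kg⁻¹·m⁻²·s²·A) · (kg·m²·s⁻³) · (kg²·s⁻⁴·A⁻²) = kg²·s⁻⁵·A.
The exponent of A is 1.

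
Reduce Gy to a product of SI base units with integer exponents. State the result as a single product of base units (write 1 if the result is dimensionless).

Gy = m²·s⁻².

m²·s⁻²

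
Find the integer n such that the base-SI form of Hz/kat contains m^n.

0

kat = s⁻¹·mol.
So kat⁻¹ = s·mol⁻¹.
Hz = s⁻¹.
Combining: kat⁻¹·Hz = (s·mol⁻¹) · s⁻¹ = mol⁻¹.
The exponent of m is 0.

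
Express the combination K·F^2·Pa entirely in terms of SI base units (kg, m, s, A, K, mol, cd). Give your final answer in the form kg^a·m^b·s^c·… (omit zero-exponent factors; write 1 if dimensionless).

F = kg⁻¹·m⁻²·s⁴·A².
So F² = kg⁻²·m⁻⁴·s⁸·A⁴.
Pa = kg·m⁻¹·s⁻².
Combining: K·F²·Pa = K · (kg⁻²·m⁻⁴·s⁸·A⁴) · (kg·m⁻¹·s⁻²) = kg⁻¹·m⁻⁵·s⁶·A⁴·K.

kg⁻¹·m⁻⁵·s⁶·A⁴·K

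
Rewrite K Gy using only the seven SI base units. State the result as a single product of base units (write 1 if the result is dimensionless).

m²·s⁻²·K

Gy = J/kg (absorbed dose = energy per mass),
    = m²·s⁻².
Combining: K·Gy = K · (m²·s⁻²) = m²·s⁻²·K.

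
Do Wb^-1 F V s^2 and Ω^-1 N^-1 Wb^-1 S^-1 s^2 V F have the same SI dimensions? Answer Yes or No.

Left side:
  Wb = V·s (flux: a volt is a weber per second),
      = kg·m²·s⁻²·A⁻¹.
  So Wb⁻¹ = kg⁻¹·m⁻²·s²·A.
  F = C/V (capacitance = charge per voltage),
      = A·s/(kg·m²·s⁻³·A⁻¹) (substituting C and V),
      = kg⁻¹·m⁻²·s⁴·A².
  V = W/A (potential = power per current),
      = kg·m²·s⁻³·A⁻¹.
  Combining: Wb⁻¹·F·V·s² = (kg⁻¹·m⁻²·s²·A) · (kg⁻¹·m⁻²·s⁴·A²) · (kg·m²·s⁻³·A⁻¹) · s² = kg⁻¹·m⁻²·s⁵·A².
Right side:
  Ω = V/A (resistance = voltage per current),
      = kg·m²·s⁻³·A⁻².
  So Ω⁻¹ = kg⁻¹·m⁻²·s³·A².
  N = kg·m/s² = kg·m·s⁻² (force = mass × acceleration).
  So N⁻¹ = kg⁻¹·m⁻¹·s².
  Wb = V·s (flux: a volt is a weber per second),
      = kg·m²·s⁻²·A⁻¹.
  So Wb⁻¹ = kg⁻¹·m⁻²·s²·A.
  S = 1/Ω (conductance is reciprocal resistance),
      = kg⁻¹·m⁻²·s³·A².
  So S⁻¹ = kg·m²·s⁻³·A⁻².
  V = W/A (potential = power per current),
      = kg·m²·s⁻³·A⁻¹.
  F = C/V (capacitance = charge per voltage),
      = A·s/(kg·m²·s⁻³·A⁻¹) (substituting C and V),
      = kg⁻¹·m⁻²·s⁴·A².
  Combining: Ω⁻¹·N⁻¹·Wb⁻¹·S⁻¹·s²·V·F = (kg⁻¹·m⁻²·s³·A²) · (kg⁻¹·m⁻¹·s²) · (kg⁻¹·m⁻²·s²·A) · (kg·m²·s⁻³·A⁻²) · s² · (kg·m²·s⁻³·A⁻¹) · (kg⁻¹·m⁻²·s⁴·A²) = kg⁻²·m⁻³·s⁷·A².
Left is kg⁻¹·m⁻²·s⁵·A²; right is kg⁻²·m⁻³·s⁷·A² — different.

No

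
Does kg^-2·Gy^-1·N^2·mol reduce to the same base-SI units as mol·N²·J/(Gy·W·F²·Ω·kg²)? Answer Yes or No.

No

Left side:
  Gy = J/kg (absorbed dose = energy per mass),
      = m²·s⁻².
  So Gy⁻¹ = m⁻²·s².
  N = kg·m/s² = kg·m·s⁻² (force = mass × acceleration).
  So N² = kg²·m²·s⁻⁴.
  Combining: kg⁻²·Gy⁻¹·N²·mol = kg⁻² · (m⁻²·s²) · (kg²·m²·s⁻⁴) · mol = s⁻²·mol.
Right side:
  Gy = m²·s⁻².
  So Gy⁻¹ = m⁻²·s².
  W = kg·m²·s⁻³.
  So W⁻¹ = kg⁻¹·m⁻²·s³.
  F = kg⁻¹·m⁻²·s⁴·A².
  So F⁻² = kg²·m⁴·s⁻⁸·A⁻⁴.
  Ω = kg·m²·s⁻³·A⁻².
  So Ω⁻¹ = kg⁻¹·m⁻²·s³·A².
  N = kg·m·s⁻².
  So N² = kg²·m²·s⁻⁴.
  J = kg·m²·s⁻².
  Combining: Gy⁻¹·W⁻¹·mol·F⁻²·Ω⁻¹·kg⁻²·N²·J = (m⁻²·s²) · (kg⁻¹·m⁻²·s³) · mol · (kg²·m⁴·s⁻⁸·A⁻⁴) · (kg⁻¹·m⁻²·s³·A²) · kg⁻² · (kg²·m²·s⁻⁴) · (kg·m²·s⁻²) = kg·m²·s⁻⁶·A⁻²·mol.
Left is s⁻²·mol; right is kg·m²·s⁻⁶·A⁻²·mol — different.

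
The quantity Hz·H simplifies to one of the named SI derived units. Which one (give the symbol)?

Hz = 1/s = s⁻¹ (frequency is cycles per second).
H = Wb/A (inductance = flux per current),
    = kg·m²·s⁻²·A⁻².
Combining: Hz·H = s⁻¹ · (kg·m²·s⁻²·A⁻²) = kg·m²·s⁻³·A⁻².
kg·m²·s⁻³·A⁻² is the base-SI form of the ohm.

Ω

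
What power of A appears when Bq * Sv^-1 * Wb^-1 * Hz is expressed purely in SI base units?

1

Bq = s⁻¹.
Sv = m²·s⁻².
So Sv⁻¹ = m⁻²·s².
Wb = kg·m²·s⁻²·A⁻¹.
So Wb⁻¹ = kg⁻¹·m⁻²·s²·A.
Hz = s⁻¹.
Combining: Bq·Sv⁻¹·Wb⁻¹·Hz = s⁻¹ · (m⁻²·s²) · (kg⁻¹·m⁻²·s²·A) · s⁻¹ = kg⁻¹·m⁻⁴·s²·A.
The exponent of A is 1.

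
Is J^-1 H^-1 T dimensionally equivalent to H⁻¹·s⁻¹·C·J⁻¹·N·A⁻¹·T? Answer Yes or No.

Left side:
  J = kg·m²·s⁻².
  So J⁻¹ = kg⁻¹·m⁻²·s².
  H = kg·m²·s⁻²·A⁻².
  So H⁻¹ = kg⁻¹·m⁻²·s²·A².
  T = kg·s⁻²·A⁻¹.
  Combining: J⁻¹·H⁻¹·T = (kg⁻¹·m⁻²·s²) · (kg⁻¹·m⁻²·s²·A²) · (kg·s⁻²·A⁻¹) = kg⁻¹·m⁻⁴·s²·A.
Right side:
  H = Wb/A (inductance = flux per current),
      = kg·m²·s⁻²·A⁻².
  So H⁻¹ = kg⁻¹·m⁻²·s²·A².
  C = A·s = s·A (charge = current × time).
  J = N·m (work = force × distance),
      = kg·m²·s⁻².
  So J⁻¹ = kg⁻¹·m⁻²·s².
  N = kg·m/s² = kg·m·s⁻² (force = mass × acceleration).
  T = Wb/m² (flux density = flux per area),
      = kg·s⁻²·A⁻¹.
  Combining: H⁻¹·s⁻¹·C·J⁻¹·N·A⁻¹·T = (kg⁻¹·m⁻²·s²·A²) · s⁻¹ · (s·A) · (kg⁻¹·m⁻²·s²) · (kg·m·s⁻²) · A⁻¹ · (kg·s⁻²·A⁻¹) = m⁻³·A.
Left is kg⁻¹·m⁻⁴·s²·A; right is m⁻³·A — different.

No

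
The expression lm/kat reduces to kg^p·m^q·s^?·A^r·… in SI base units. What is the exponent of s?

1

lm = cd.
kat = s⁻¹·mol.
So kat⁻¹ = s·mol⁻¹.
Combining: lm·kat⁻¹ = cd · (s·mol⁻¹) = s·mol⁻¹·cd.
The exponent of s is 1.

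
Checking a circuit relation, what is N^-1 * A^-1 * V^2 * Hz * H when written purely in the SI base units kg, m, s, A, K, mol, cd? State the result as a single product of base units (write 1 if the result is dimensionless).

kg²·m⁵·s⁻⁷·A⁻⁵

N = kg·m·s⁻².
So N⁻¹ = kg⁻¹·m⁻¹·s².
V = kg·m²·s⁻³·A⁻¹.
So V² = kg²·m⁴·s⁻⁶·A⁻².
Hz = s⁻¹.
H = kg·m²·s⁻²·A⁻².
Combining: N⁻¹·A⁻¹·V²·Hz·H = (kg⁻¹·m⁻¹·s²) · A⁻¹ · (kg²·m⁴·s⁻⁶·A⁻²) · s⁻¹ · (kg·m²·s⁻²·A⁻²) = kg²·m⁵·s⁻⁷·A⁻⁵.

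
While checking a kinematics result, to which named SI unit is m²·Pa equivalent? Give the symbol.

Pa = N/m² (pressure = force per area),
    = kg·m⁻¹·s⁻².
Combining: m²·Pa = m² · (kg·m⁻¹·s⁻²) = kg·m·s⁻².
kg·m·s⁻² is the base-SI form of the newton.

N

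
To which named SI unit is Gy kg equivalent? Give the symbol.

J

Gy = m²·s⁻².
Combining: Gy·kg = (m²·s⁻²) · kg = kg·m²·s⁻².
kg·m²·s⁻² is the base-SI form of the joule.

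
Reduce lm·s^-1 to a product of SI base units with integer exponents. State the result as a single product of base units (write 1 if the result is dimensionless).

lm = cd.
Combining: lm·s⁻¹ = cd · s⁻¹ = s⁻¹·cd.

s⁻¹·cd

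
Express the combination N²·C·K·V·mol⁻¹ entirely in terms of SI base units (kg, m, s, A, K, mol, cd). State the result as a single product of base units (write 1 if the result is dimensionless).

kg³·m⁴·s⁻⁶·K·mol⁻¹

N = kg·m·s⁻².
So N² = kg²·m²·s⁻⁴.
C = s·A.
V = kg·m²·s⁻³·A⁻¹.
Combining: N²·C·K·V·mol⁻¹ = (kg²·m²·s⁻⁴) · (s·A) · K · (kg·m²·s⁻³·A⁻¹) · mol⁻¹ = kg³·m⁴·s⁻⁶·K·mol⁻¹.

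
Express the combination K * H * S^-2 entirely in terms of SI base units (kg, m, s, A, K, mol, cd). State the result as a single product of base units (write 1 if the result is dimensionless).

kg³·m⁶·s⁻⁸·A⁻⁶·K

H = Wb/A (inductance = flux per current),
    = kg·m²·s⁻²·A⁻².
S = 1/Ω (conductance is reciprocal resistance),
    = kg⁻¹·m⁻²·s³·A².
So S⁻² = kg²·m⁴·s⁻⁶·A⁻⁴.
Combining: K·H·S⁻² = K · (kg·m²·s⁻²·A⁻²) · (kg²·m⁴·s⁻⁶·A⁻⁴) = kg³·m⁶·s⁻⁸·A⁻⁶·K.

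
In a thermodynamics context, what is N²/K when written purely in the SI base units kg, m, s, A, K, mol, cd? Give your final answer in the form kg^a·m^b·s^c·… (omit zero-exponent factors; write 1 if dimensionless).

N = kg·m/s² = kg·m·s⁻² (force = mass × acceleration).
So N² = kg²·m²·s⁻⁴.
Combining: K⁻¹·N² = K⁻¹ · (kg²·m²·s⁻⁴) = kg²·m²·s⁻⁴·K⁻¹.

kg²·m²·s⁻⁴·K⁻¹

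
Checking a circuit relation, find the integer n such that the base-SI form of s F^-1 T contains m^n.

2

F = C/V (capacitance = charge per voltage),
    = A·s/(kg·m²·s⁻³·A⁻¹) (substituting C and V),
    = kg⁻¹·m⁻²·s⁴·A².
So F⁻¹ = kg·m²·s⁻⁴·A⁻².
T = Wb/m² (flux density = flux per area),
    = kg·s⁻²·A⁻¹.
Combining: s·F⁻¹·T = s · (kg·m²·s⁻⁴·A⁻²) · (kg·s⁻²·A⁻¹) = kg²·m²·s⁻⁵·A⁻³.
The exponent of m is 2.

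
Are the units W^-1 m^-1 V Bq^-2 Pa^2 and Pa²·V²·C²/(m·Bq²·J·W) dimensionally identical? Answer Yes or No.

No

Left side:
  W = J/s (power = energy per time),
      = kg·m²·s⁻³.
  So W⁻¹ = kg⁻¹·m⁻²·s³.
  V = W/A (potential = power per current),
      = kg·m²·s⁻³·A⁻¹.
  Bq = 1/s = s⁻¹ (activity is decays per second).
  So Bq⁻² = s².
  Pa = N/m² (pressure = force per area),
      = kg·m⁻¹·s⁻².
  So Pa² = kg²·m⁻²·s⁻⁴.
  Combining: W⁻¹·m⁻¹·V·Bq⁻²·Pa² = (kg⁻¹·m⁻²·s³) · m⁻¹ · (kg·m²·s⁻³·A⁻¹) · s² · (kg²·m⁻²·s⁻⁴) = kg²·m⁻³·s⁻²·A⁻¹.
Right side:
  Bq = 1/s = s⁻¹ (activity is decays per second).
  So Bq⁻² = s².
  Pa = N/m² (pressure = force per area),
      = kg·m⁻¹·s⁻².
  So Pa² = kg²·m⁻²·s⁻⁴.
  J = N·m (work = force × distance),
      = kg·m²·s⁻².
  So J⁻¹ = kg⁻¹·m⁻²·s².
  W = J/s (power = energy per time),
      = kg·m²·s⁻³.
  So W⁻¹ = kg⁻¹·m⁻²·s³.
  V = W/A (potential = power per current),
      = kg·m²·s⁻³·A⁻¹.
  So V² = kg²·m⁴·s⁻⁶·A⁻².
  C = A·s = s·A (charge = current × time).
  So C² = s²·A².
  Combining: m⁻¹·Bq⁻²·Pa²·J⁻¹·W⁻¹·V²·C² = m⁻¹ · s² · (kg²·m⁻²·s⁻⁴) · (kg⁻¹·m⁻²·s²) · (kg⁻¹·m⁻²·s³) · (kg²·m⁴·s⁻⁶·A⁻²) · (s²·A²) = kg²·m⁻³·s⁻¹.
Left is kg²·m⁻³·s⁻²·A⁻¹; right is kg²·m⁻³·s⁻¹ — different.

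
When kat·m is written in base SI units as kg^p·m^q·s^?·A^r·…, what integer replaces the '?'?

-1

kat = mol/s = s⁻¹·mol (catalytic activity).
Combining: kat·m = (s⁻¹·mol) · m = m·s⁻¹·mol.
The exponent of s is -1.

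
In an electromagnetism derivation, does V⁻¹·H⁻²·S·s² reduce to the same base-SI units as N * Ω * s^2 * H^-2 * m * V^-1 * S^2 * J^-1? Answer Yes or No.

Yes

Left side:
  V = W/A (potential = power per current),
      = kg·m²·s⁻³·A⁻¹.
  So V⁻¹ = kg⁻¹·m⁻²·s³·A.
  H = Wb/A (inductance = flux per current),
      = kg·m²·s⁻²·A⁻².
  So H⁻² = kg⁻²·m⁻⁴·s⁴·A⁴.
  S = 1/Ω (conductance is reciprocal resistance),
      = kg⁻¹·m⁻²·s³·A².
  Combining: V⁻¹·H⁻²·S·s² = (kg⁻¹·m⁻²·s³·A) · (kg⁻²·m⁻⁴·s⁴·A⁴) · (kg⁻¹·m⁻²·s³·A²) · s² = kg⁻⁴·m⁻⁸·s¹²·A⁷.
Right side:
  N = kg·m/s² = kg·m·s⁻² (force = mass × acceleration).
  Ω = V/A (resistance = voltage per current),
      = kg·m²·s⁻³·A⁻².
  H = Wb/A (inductance = flux per current),
      = kg·m²·s⁻²·A⁻².
  So H⁻² = kg⁻²·m⁻⁴·s⁴·A⁴.
  V = W/A (potential = power per current),
      = kg·m²·s⁻³·A⁻¹.
  So V⁻¹ = kg⁻¹·m⁻²·s³·A.
  S = 1/Ω (conductance is reciprocal resistance),
      = kg⁻¹·m⁻²·s³·A².
  So S² = kg⁻²·m⁻⁴·s⁶·A⁴.
  J = N·m (work = force × distance),
      = kg·m²·s⁻².
  So J⁻¹ = kg⁻¹·m⁻²·s².
  Combining: N·Ω·s²·H⁻²·m·V⁻¹·S²·J⁻¹ = (kg·m·s⁻²) · (kg·m²·s⁻³·A⁻²) · s² · (kg⁻²·m⁻⁴·s⁴·A⁴) · m · (kg⁻¹·m⁻²·s³·A) · (kg⁻²·m⁻⁴·s⁶·A⁴) · (kg⁻¹·m⁻²·s²) = kg⁻⁴·m⁻⁸·s¹²·A⁷.
Both reduce to kg⁻⁴·m⁻⁸·s¹²·A⁷.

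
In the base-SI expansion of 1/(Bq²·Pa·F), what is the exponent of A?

-2

Bq = 1/s = s⁻¹ (activity is decays per second).
So Bq⁻² = s².
Pa = N/m² (pressure = force per area),
    = kg·m⁻¹·s⁻².
So Pa⁻¹ = kg⁻¹·m·s².
F = C/V (capacitance = charge per voltage),
    = A·s/(kg·m²·s⁻³·A⁻¹) (substituting C and V),
    = kg⁻¹·m⁻²·s⁴·A².
So F⁻¹ = kg·m²·s⁻⁴·A⁻².
Combining: Bq⁻²·Pa⁻¹·F⁻¹ = s² · (kg⁻¹·m·s²) · (kg·m²·s⁻⁴·A⁻²) = m³·A⁻².
The exponent of A is -2.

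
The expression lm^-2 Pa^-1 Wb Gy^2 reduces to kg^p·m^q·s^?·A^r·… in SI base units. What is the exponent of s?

-4

lm = cd·sr = cd (luminous flux; sr is dimensionless).
So lm⁻² = cd⁻².
Pa = N/m² (pressure = force per area),
    = kg·m⁻¹·s⁻².
So Pa⁻¹ = kg⁻¹·m·s².
Wb = V·s (flux: a volt is a weber per second),
    = kg·m²·s⁻²·A⁻¹.
Gy = J/kg (absorbed dose = energy per mass),
    = m²·s⁻².
So Gy² = m⁴·s⁻⁴.
Combining: lm⁻²·Pa⁻¹·Wb·Gy² = cd⁻² · (kg⁻¹·m·s²) · (kg·m²·s⁻²·A⁻¹) · (m⁴·s⁻⁴) = m⁷·s⁻⁴·A⁻¹·cd⁻².
The exponent of s is -4.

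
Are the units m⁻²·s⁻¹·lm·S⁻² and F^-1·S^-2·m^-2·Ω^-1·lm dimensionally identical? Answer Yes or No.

Left side:
  lm = cd·sr = cd (luminous flux; sr is dimensionless).
  S = 1/Ω (conductance is reciprocal resistance),
      = kg⁻¹·m⁻²·s³·A².
  So S⁻² = kg²·m⁴·s⁻⁶·A⁻⁴.
  Combining: m⁻²·s⁻¹·lm·S⁻² = m⁻² · s⁻¹ · cd · (kg²·m⁴·s⁻⁶·A⁻⁴) = kg²·m²·s⁻⁷·A⁻⁴·cd.
Right side:
  F = C/V (capacitance = charge per voltage),
      = A·s/(kg·m²·s⁻³·A⁻¹) (substituting C and V),
      = kg⁻¹·m⁻²·s⁴·A².
  So F⁻¹ = kg·m²·s⁻⁴·A⁻².
  S = 1/Ω (conductance is reciprocal resistance),
      = kg⁻¹·m⁻²·s³·A².
  So S⁻² = kg²·m⁴·s⁻⁶·A⁻⁴.
  Ω = V/A (resistance = voltage per current),
      = kg·m²·s⁻³·A⁻².
  So Ω⁻¹ = kg⁻¹·m⁻²·s³·A².
  lm = cd·sr = cd (luminous flux; sr is dimensionless).
  Combining: F⁻¹·S⁻²·m⁻²·Ω⁻¹·lm = (kg·m²·s⁻⁴·A⁻²) · (kg²·m⁴·s⁻⁶·A⁻⁴) · m⁻² · (kg⁻¹·m⁻²·s³·A²) · cd = kg²·m²·s⁻⁷·A⁻⁴·cd.
Both reduce to kg²·m²·s⁻⁷·A⁻⁴·cd.

Yes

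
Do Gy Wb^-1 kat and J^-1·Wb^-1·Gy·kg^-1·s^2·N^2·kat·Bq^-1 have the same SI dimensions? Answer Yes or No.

Left side:
  Gy = J/kg (absorbed dose = energy per mass),
      = m²·s⁻².
  Wb = V·s (flux: a volt is a weber per second),
      = kg·m²·s⁻²·A⁻¹.
  So Wb⁻¹ = kg⁻¹·m⁻²·s²·A.
  kat = mol/s = s⁻¹·mol (catalytic activity).
  Combining: Gy·Wb⁻¹·kat = (m²·s⁻²) · (kg⁻¹·m⁻²·s²·A) · (s⁻¹·mol) = kg⁻¹·s⁻¹·A·mol.
Right side:
  J = kg·m²·s⁻².
  So J⁻¹ = kg⁻¹·m⁻²·s².
  Wb = kg·m²·s⁻²·A⁻¹.
  So Wb⁻¹ = kg⁻¹·m⁻²·s²·A.
  Gy = m²·s⁻².
  N = kg·m·s⁻².
  So N² = kg²·m²·s⁻⁴.
  kat = s⁻¹·mol.
  Bq = s⁻¹.
  So Bq⁻¹ = s.
  Combining: J⁻¹·Wb⁻¹·Gy·kg⁻¹·s²·N²·kat·Bq⁻¹ = (kg⁻¹·m⁻²·s²) · (kg⁻¹·m⁻²·s²·A) · (m²·s⁻²) · kg⁻¹ · s² · (kg²·m²·s⁻⁴) · (s⁻¹·mol) · s = kg⁻¹·A·mol.
Left is kg⁻¹·s⁻¹·A·mol; right is kg⁻¹·A·mol — different.

No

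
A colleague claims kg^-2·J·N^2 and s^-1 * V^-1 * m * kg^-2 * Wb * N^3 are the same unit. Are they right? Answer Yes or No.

Left side:
  J = N·m (work = force × distance),
      = kg·m²·s⁻².
  N = kg·m/s² = kg·m·s⁻² (force = mass × acceleration).
  So N² = kg²·m²·s⁻⁴.
  Combining: kg⁻²·J·N² = kg⁻² · (kg·m²·s⁻²) · (kg²·m²·s⁻⁴) = kg·m⁴·s⁻⁶.
Right side:
  V = W/A (potential = power per current),
      = kg·m²·s⁻³·A⁻¹.
  So V⁻¹ = kg⁻¹·m⁻²·s³·A.
  Wb = V·s (flux: a volt is a weber per second),
      = kg·m²·s⁻²·A⁻¹.
  N = kg·m/s² = kg·m·s⁻² (force = mass × acceleration).
  So N³ = kg³·m³·s⁻⁶.
  Combining: s⁻¹·V⁻¹·m·kg⁻²·Wb·N³ = s⁻¹ · (kg⁻¹·m⁻²·s³·A) · m · kg⁻² · (kg·m²·s⁻²·A⁻¹) · (kg³·m³·s⁻⁶) = kg·m⁴·s⁻⁶.
Both reduce to kg·m⁴·s⁻⁶.

Yes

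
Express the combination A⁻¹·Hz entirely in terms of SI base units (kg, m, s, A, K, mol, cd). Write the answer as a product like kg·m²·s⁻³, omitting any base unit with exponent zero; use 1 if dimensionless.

s⁻¹·A⁻¹

Hz = 1/s = s⁻¹ (frequency is cycles per second).
Combining: A⁻¹·Hz = A⁻¹ · s⁻¹ = s⁻¹·A⁻¹.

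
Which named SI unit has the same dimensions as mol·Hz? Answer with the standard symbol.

Hz = 1/s = s⁻¹ (frequency is cycles per second).
Combining: mol·Hz = mol · s⁻¹ = s⁻¹·mol.
s⁻¹·mol is the base-SI form of the katal.

kat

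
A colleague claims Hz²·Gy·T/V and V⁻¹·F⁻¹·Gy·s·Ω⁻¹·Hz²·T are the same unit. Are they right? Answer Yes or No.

Left side:
  Hz = 1/s = s⁻¹ (frequency is cycles per second).
  So Hz² = s⁻².
  Gy = J/kg (absorbed dose = energy per mass),
      = m²·s⁻².
  T = Wb/m² (flux density = flux per area),
      = kg·s⁻²·A⁻¹.
  V = W/A (potential = power per current),
      = kg·m²·s⁻³·A⁻¹.
  So V⁻¹ = kg⁻¹·m⁻²·s³·A.
  Combining: Hz²·Gy·T·V⁻¹ = s⁻² · (m²·s⁻²) · (kg·s⁻²·A⁻¹) · (kg⁻¹·m⁻²·s³·A) = s⁻³.
Right side:
  V = W/A (potential = power per current),
      = kg·m²·s⁻³·A⁻¹.
  So V⁻¹ = kg⁻¹·m⁻²·s³·A.
  F = C/V (capacitance = charge per voltage),
      = A·s/(kg·m²·s⁻³·A⁻¹) (substituting C and V),
      = kg⁻¹·m⁻²·s⁴·A².
  So F⁻¹ = kg·m²·s⁻⁴·A⁻².
  Gy = J/kg (absorbed dose = energy per mass),
      = m²·s⁻².
  Ω = V/A (resistance = voltage per current),
      = kg·m²·s⁻³·A⁻².
  So Ω⁻¹ = kg⁻¹·m⁻²·s³·A².
  Hz = 1/s = s⁻¹ (frequency is cycles per second).
  So Hz² = s⁻².
  T = Wb/m² (flux density = flux per area),
      = kg·s⁻²·A⁻¹.
  Combining: V⁻¹·F⁻¹·Gy·s·Ω⁻¹·Hz²·T = (kg⁻¹·m⁻²·s³·A) · (kg·m²·s⁻⁴·A⁻²) · (m²·s⁻²) · s · (kg⁻¹·m⁻²·s³·A²) · s⁻² · (kg·s⁻²·A⁻¹) = s⁻³.
Both reduce to s⁻³.

Yes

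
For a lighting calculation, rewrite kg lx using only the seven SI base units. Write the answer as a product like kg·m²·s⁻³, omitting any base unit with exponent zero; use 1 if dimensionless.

kg·m⁻²·cd

lx = lm/m² (illuminance = luminous flux per area),
    = m⁻²·cd.
Combining: kg·lx = kg · (m⁻²·cd) = kg·m⁻²·cd.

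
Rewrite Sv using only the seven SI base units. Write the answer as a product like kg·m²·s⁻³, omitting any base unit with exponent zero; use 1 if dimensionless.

m²·s⁻²

Sv = m²·s⁻².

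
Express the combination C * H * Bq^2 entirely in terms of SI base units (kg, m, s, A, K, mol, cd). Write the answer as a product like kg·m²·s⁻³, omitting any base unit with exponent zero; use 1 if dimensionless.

kg·m²·s⁻³·A⁻¹

C = A·s = s·A (charge = current × time).
H = Wb/A (inductance = flux per current),
    = kg·m²·s⁻²·A⁻².
Bq = 1/s = s⁻¹ (activity is decays per second).
So Bq² = s⁻².
Combining: C·H·Bq² = (s·A) · (kg·m²·s⁻²·A⁻²) · s⁻² = kg·m²·s⁻³·A⁻¹.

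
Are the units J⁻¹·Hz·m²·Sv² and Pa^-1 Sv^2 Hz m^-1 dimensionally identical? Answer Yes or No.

Left side:
  J = N·m (work = force × distance),
      = kg·m²·s⁻².
  So J⁻¹ = kg⁻¹·m⁻²·s².
  Hz = 1/s = s⁻¹ (frequency is cycles per second).
  Sv = J/kg (equivalent dose = energy per mass),
      = m²·s⁻².
  So Sv² = m⁴·s⁻⁴.
  Combining: J⁻¹·Hz·m²·Sv² = (kg⁻¹·m⁻²·s²) · s⁻¹ · m² · (m⁴·s⁻⁴) = kg⁻¹·m⁴·s⁻³.
Right side:
  Pa = N/m² (pressure = force per area),
      = kg·m⁻¹·s⁻².
  So Pa⁻¹ = kg⁻¹·m·s².
  Sv = J/kg (equivalent dose = energy per mass),
      = m²·s⁻².
  So Sv² = m⁴·s⁻⁴.
  Hz = 1/s = s⁻¹ (frequency is cycles per second).
  Combining: Pa⁻¹·Sv²·Hz·m⁻¹ = (kg⁻¹·m·s²) · (m⁴·s⁻⁴) · s⁻¹ · m⁻¹ = kg⁻¹·m⁴·s⁻³.
Both reduce to kg⁻¹·m⁴·s⁻³.

Yes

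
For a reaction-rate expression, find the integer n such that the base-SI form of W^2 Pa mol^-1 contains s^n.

W = kg·m²·s⁻³.
So W² = kg²·m⁴·s⁻⁶.
Pa = kg·m⁻¹·s⁻².
Combining: W²·Pa·mol⁻¹ = (kg²·m⁴·s⁻⁶) · (kg·m⁻¹·s⁻²) · mol⁻¹ = kg³·m³·s⁻⁸·mol⁻¹.
The exponent of s is -8.

-8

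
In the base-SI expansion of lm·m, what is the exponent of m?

1

lm = cd·sr = cd (luminous flux; sr is dimensionless).
Combining: lm·m = cd · m = m·cd.
The exponent of m is 1.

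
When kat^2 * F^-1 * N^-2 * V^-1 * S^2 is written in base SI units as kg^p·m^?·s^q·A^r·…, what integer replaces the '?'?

-6

kat = mol/s = s⁻¹·mol (catalytic activity).
So kat² = s⁻²·mol².
F = C/V (capacitance = charge per voltage),
    = A·s/(kg·m²·s⁻³·A⁻¹) (substituting C and V),
    = kg⁻¹·m⁻²·s⁴·A².
So F⁻¹ = kg·m²·s⁻⁴·A⁻².
N = kg·m/s² = kg·m·s⁻² (force = mass × acceleration).
So N⁻² = kg⁻²·m⁻²·s⁴.
V = W/A (potential = power per current),
    = kg·m²·s⁻³·A⁻¹.
So V⁻¹ = kg⁻¹·m⁻²·s³·A.
S = 1/Ω (conductance is reciprocal resistance),
    = kg⁻¹·m⁻²·s³·A².
So S² = kg⁻²·m⁻⁴·s⁶·A⁴.
Combining: kat²·F⁻¹·N⁻²·V⁻¹·S² = (s⁻²·mol²) · (kg·m²·s⁻⁴·A⁻²) · (kg⁻²·m⁻²·s⁴) · (kg⁻¹·m⁻²·s³·A) · (kg⁻²·m⁻⁴·s⁶·A⁴) = kg⁻⁴·m⁻⁶·s⁷·A³·mol².
The exponent of m is -6.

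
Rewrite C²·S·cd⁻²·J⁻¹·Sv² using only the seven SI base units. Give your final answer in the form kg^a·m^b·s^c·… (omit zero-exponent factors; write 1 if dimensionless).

C = A·s = s·A (charge = current × time).
So C² = s²·A².
S = 1/Ω (conductance is reciprocal resistance),
    = kg⁻¹·m⁻²·s³·A².
J = N·m (work = force × distance),
    = kg·m²·s⁻².
So J⁻¹ = kg⁻¹·m⁻²·s².
Sv = J/kg (equivalent dose = energy per mass),
    = m²·s⁻².
So Sv² = m⁴·s⁻⁴.
Combining: C²·S·cd⁻²·J⁻¹·Sv² = (s²·A²) · (kg⁻¹·m⁻²·s³·A²) · cd⁻² · (kg⁻¹·m⁻²·s²) · (m⁴·s⁻⁴) = kg⁻²·s³·A⁴·cd⁻².

kg⁻²·s³·A⁴·cd⁻²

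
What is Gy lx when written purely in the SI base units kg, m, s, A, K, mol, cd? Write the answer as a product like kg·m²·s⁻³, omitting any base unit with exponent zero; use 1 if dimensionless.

s⁻²·cd

Gy = J/kg (absorbed dose = energy per mass),
    = m²·s⁻².
lx = lm/m² (illuminance = luminous flux per area),
    = m⁻²·cd.
Combining: Gy·lx = (m²·s⁻²) · (m⁻²·cd) = s⁻²·cd.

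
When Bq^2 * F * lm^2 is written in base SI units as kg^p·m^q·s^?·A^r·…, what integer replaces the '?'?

2

Bq = 1/s = s⁻¹ (activity is decays per second).
So Bq² = s⁻².
F = C/V (capacitance = charge per voltage),
    = A·s/(kg·m²·s⁻³·A⁻¹) (substituting C and V),
    = kg⁻¹·m⁻²·s⁴·A².
lm = cd·sr = cd (luminous flux; sr is dimensionless).
So lm² = cd².
Combining: Bq²·F·lm² = s⁻² · (kg⁻¹·m⁻²·s⁴·A²) · cd² = kg⁻¹·m⁻²·s²·A²·cd².
The exponent of s is 2.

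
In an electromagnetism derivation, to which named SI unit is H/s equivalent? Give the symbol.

H = Wb/A (inductance = flux per current),
    = kg·m²·s⁻²·A⁻².
Combining: H·s⁻¹ = (kg·m²·s⁻²·A⁻²) · s⁻¹ = kg·m²·s⁻³·A⁻².
kg·m²·s⁻³·A⁻² is the base-SI form of the ohm.

Ω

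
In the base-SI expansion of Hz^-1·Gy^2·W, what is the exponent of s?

-6

Hz = s⁻¹.
So Hz⁻¹ = s.
Gy = m²·s⁻².
So Gy² = m⁴·s⁻⁴.
W = kg·m²·s⁻³.
Combining: Hz⁻¹·Gy²·W = s · (m⁴·s⁻⁴) · (kg·m²·s⁻³) = kg·m⁶·s⁻⁶.
The exponent of s is -6.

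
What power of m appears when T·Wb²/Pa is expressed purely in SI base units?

T = kg·s⁻²·A⁻¹.
Pa = kg·m⁻¹·s⁻².
So Pa⁻¹ = kg⁻¹·m·s².
Wb = kg·m²·s⁻²·A⁻¹.
So Wb² = kg²·m⁴·s⁻⁴·A⁻².
Combining: T·Pa⁻¹·Wb² = (kg·s⁻²·A⁻¹) · (kg⁻¹·m·s²) · (kg²·m⁴·s⁻⁴·A⁻²) = kg²·m⁵·s⁻⁴·A⁻³.
The exponent of m is 5.

5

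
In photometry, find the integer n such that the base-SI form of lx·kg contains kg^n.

1

lx = lm/m² (illuminance = luminous flux per area),
    = m⁻²·cd.
Combining: lx·kg = (m⁻²·cd) · kg = kg·m⁻²·cd.
The exponent of kg is 1.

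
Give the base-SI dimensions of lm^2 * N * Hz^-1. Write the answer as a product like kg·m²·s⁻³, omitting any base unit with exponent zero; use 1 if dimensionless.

kg·m·s⁻¹·cd²

lm = cd·sr = cd (luminous flux; sr is dimensionless).
So lm² = cd².
N = kg·m/s² = kg·m·s⁻² (force = mass × acceleration).
Hz = 1/s = s⁻¹ (frequency is cycles per second).
So Hz⁻¹ = s.
Combining: lm²·N·Hz⁻¹ = cd² · (kg·m·s⁻²) · s = kg·m·s⁻¹·cd².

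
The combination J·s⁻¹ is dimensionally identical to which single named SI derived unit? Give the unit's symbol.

W

J = N·m (work = force × distance),
    = kg·m²·s⁻².
Combining: J·s⁻¹ = (kg·m²·s⁻²) · s⁻¹ = kg·m²·s⁻³.
kg·m²·s⁻³ is the base-SI form of the watt.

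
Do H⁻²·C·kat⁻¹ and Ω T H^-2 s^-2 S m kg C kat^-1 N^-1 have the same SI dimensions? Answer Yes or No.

No

Left side:
  H = kg·m²·s⁻²·A⁻².
  So H⁻² = kg⁻²·m⁻⁴·s⁴·A⁴.
  C = s·A.
  kat = s⁻¹·mol.
  So kat⁻¹ = s·mol⁻¹.
  Combining: H⁻²·C·kat⁻¹ = (kg⁻²·m⁻⁴·s⁴·A⁴) · (s·A) · (s·mol⁻¹) = kg⁻²·m⁻⁴·s⁶·A⁵·mol⁻¹.
Right side:
  Ω = kg·m²·s⁻³·A⁻².
  T = kg·s⁻²·A⁻¹.
  H = kg·m²·s⁻²·A⁻².
  So H⁻² = kg⁻²·m⁻⁴·s⁴·A⁴.
  S = kg⁻¹·m⁻²·s³·A².
  C = s·A.
  kat = s⁻¹·mol.
  So kat⁻¹ = s·mol⁻¹.
  N = kg·m·s⁻².
  So N⁻¹ = kg⁻¹·m⁻¹·s².
  Combining: Ω·T·H⁻²·s⁻²·S·m·kg·C·kat⁻¹·N⁻¹ = (kg·m²·s⁻³·A⁻²) · (kg·s⁻²·A⁻¹) · (kg⁻²·m⁻⁴·s⁴·A⁴) · s⁻² · (kg⁻¹·m⁻²·s³·A²) · m · kg · (s·A) · (s·mol⁻¹) · (kg⁻¹·m⁻¹·s²) = kg⁻¹·m⁻⁴·s⁴·A⁴·mol⁻¹.
Left is kg⁻²·m⁻⁴·s⁶·A⁵·mol⁻¹; right is kg⁻¹·m⁻⁴·s⁴·A⁴·mol⁻¹ — different.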